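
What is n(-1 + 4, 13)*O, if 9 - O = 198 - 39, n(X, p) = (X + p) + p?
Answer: -4350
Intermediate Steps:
n(X, p) = X + 2*p
O = -150 (O = 9 - (198 - 39) = 9 - 1*159 = 9 - 159 = -150)
n(-1 + 4, 13)*O = ((-1 + 4) + 2*13)*(-150) = (3 + 26)*(-150) = 29*(-150) = -4350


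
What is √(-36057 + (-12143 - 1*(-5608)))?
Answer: 44*I*√22 ≈ 206.38*I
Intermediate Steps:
√(-36057 + (-12143 - 1*(-5608))) = √(-36057 + (-12143 + 5608)) = √(-36057 - 6535) = √(-42592) = 44*I*√22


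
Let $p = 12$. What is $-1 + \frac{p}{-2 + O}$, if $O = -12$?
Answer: $- \frac{13}{7} \approx -1.8571$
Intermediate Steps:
$-1 + \frac{p}{-2 + O} = -1 + \frac{12}{-2 - 12} = -1 + \frac{12}{-14} = -1 + 12 \left(- \frac{1}{14}\right) = -1 - \frac{6}{7} = - \frac{13}{7}$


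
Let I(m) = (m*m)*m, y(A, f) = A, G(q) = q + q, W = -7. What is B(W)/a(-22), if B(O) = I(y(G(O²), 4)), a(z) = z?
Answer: -470596/11 ≈ -42781.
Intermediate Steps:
G(q) = 2*q
I(m) = m³ (I(m) = m²*m = m³)
B(O) = 8*O⁶ (B(O) = (2*O²)³ = 8*O⁶)
B(W)/a(-22) = (8*(-7)⁶)/(-22) = (8*117649)*(-1/22) = 941192*(-1/22) = -470596/11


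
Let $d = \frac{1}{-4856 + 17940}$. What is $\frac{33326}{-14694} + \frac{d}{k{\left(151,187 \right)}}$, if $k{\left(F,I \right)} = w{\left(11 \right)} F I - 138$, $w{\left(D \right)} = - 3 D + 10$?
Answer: $- \frac{141622544124935}{62443787531172} \approx -2.268$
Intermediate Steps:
$w{\left(D \right)} = 10 - 3 D$
$k{\left(F,I \right)} = -138 - 23 F I$ ($k{\left(F,I \right)} = \left(10 - 33\right) F I - 138 = - 23 F I - 138 = -138 - 23 F I$)
$d = \frac{1}{13084} \approx 7.6429 \cdot 10^{-5}$
$\frac{33326}{-14694} + \frac{d}{k{\left(151,187 \right)}} = \frac{33326}{-14694} + \frac{1}{13084 \left(-138 - 3473 \cdot 187\right)} = 33326 \left(- \frac{1}{14694}\right) + \frac{1}{13084 \left(-138 - 649451\right)} = - \frac{16663}{7347} + \frac{1}{13084 \left(-649589\right)} = - \frac{16663}{7347} + \frac{1}{13084} \left(- \frac{1}{649589}\right) = - \frac{16663}{7347} - \frac{1}{8499222476} = - \frac{141622544124935}{62443787531172}$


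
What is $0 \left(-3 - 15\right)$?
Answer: $0$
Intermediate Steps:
$0 \left(-3 - 15\right) = 0 \left(-18\right) = 0$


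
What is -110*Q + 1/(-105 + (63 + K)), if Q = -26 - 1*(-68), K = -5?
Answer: -217141/47 ≈ -4620.0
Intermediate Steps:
Q = 42 (Q = -26 + 68 = 42)
-110*Q + 1/(-105 + (63 + K)) = -110*42 + 1/(-105 + (63 - 5)) = -4620 + 1/(-105 + 58) = -4620 + 1/(-47) = -4620 - 1/47 = -217141/47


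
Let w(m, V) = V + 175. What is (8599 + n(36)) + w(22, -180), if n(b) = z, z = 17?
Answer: 8611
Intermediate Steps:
w(m, V) = 175 + V
n(b) = 17
(8599 + n(36)) + w(22, -180) = (8599 + 17) + (175 - 180) = 8616 - 5 = 8611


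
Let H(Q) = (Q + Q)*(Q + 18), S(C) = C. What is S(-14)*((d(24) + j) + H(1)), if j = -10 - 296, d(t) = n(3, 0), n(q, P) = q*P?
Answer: 3752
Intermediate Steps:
n(q, P) = P*q
H(Q) = 2*Q*(18 + Q) (H(Q) = (2*Q)*(18 + Q) = 2*Q*(18 + Q))
d(t) = 0 (d(t) = 0*3 = 0)
j = -306
S(-14)*((d(24) + j) + H(1)) = -14*((0 - 306) + 2*1*(18 + 1)) = -14*(-306 + 2*1*19) = -14*(-306 + 38) = -14*(-268) = 3752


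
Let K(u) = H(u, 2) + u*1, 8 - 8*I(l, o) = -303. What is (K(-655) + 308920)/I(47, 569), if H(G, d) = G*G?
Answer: 5898320/311 ≈ 18966.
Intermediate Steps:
H(G, d) = G²
I(l, o) = 311/8 (I(l, o) = 1 - ⅛*(-303) = 1 + 303/8 = 311/8)
K(u) = u + u² (K(u) = u² + u*1 = u² + u = u + u²)
(K(-655) + 308920)/I(47, 569) = (-655*(1 - 655) + 308920)/(311/8) = (-655*(-654) + 308920)*(8/311) = (428370 + 308920)*(8/311) = 737290*(8/311) = 5898320/311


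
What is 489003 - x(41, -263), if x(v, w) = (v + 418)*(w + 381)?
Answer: 434841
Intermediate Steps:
x(v, w) = (381 + w)*(418 + v) (x(v, w) = (418 + v)*(381 + w) = (381 + w)*(418 + v))
489003 - x(41, -263) = 489003 - (159258 + 381*41 + 418*(-263) + 41*(-263)) = 489003 - (159258 + 15621 - 109934 - 10783) = 489003 - 1*54162 = 489003 - 54162 = 434841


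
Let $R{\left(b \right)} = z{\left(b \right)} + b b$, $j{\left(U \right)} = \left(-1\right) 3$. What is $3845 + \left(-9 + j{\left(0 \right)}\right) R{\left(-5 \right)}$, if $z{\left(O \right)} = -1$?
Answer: $3557$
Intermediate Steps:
$j{\left(U \right)} = -3$
$R{\left(b \right)} = -1 + b^{2}$ ($R{\left(b \right)} = -1 + b b = -1 + b^{2}$)
$3845 + \left(-9 + j{\left(0 \right)}\right) R{\left(-5 \right)} = 3845 + \left(-9 - 3\right) \left(-1 + \left(-5\right)^{2}\right) = 3845 - 12 \left(-1 + 25\right) = 3845 - 288 = 3557$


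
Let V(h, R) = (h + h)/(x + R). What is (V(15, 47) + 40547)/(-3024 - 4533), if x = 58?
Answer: -283831/52899 ≈ -5.3655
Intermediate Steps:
V(h, R) = 2*h/(58 + R) (V(h, R) = (h + h)/(58 + R) = (2*h)/(58 + R) = 2*h/(58 + R))
(V(15, 47) + 40547)/(-3024 - 4533) = (2*15/(58 + 47) + 40547)/(-3024 - 4533) = (2*15/105 + 40547)/(-7557) = (2*15*(1/105) + 40547)*(-1/7557) = (2/7 + 40547)*(-1/7557) = (283831/7)*(-1/7557) = -283831/52899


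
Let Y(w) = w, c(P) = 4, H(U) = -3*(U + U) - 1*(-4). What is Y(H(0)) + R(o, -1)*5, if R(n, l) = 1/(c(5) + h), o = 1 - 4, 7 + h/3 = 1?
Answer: 51/14 ≈ 3.6429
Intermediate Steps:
h = -18 (h = -21 + 3*1 = -21 + 3 = -18)
H(U) = 4 - 6*U (H(U) = -6*U + 4 = 4 - 6*U)
o = -3
R(n, l) = -1/14 (R(n, l) = 1/(4 - 18) = 1/(-14) = -1/14)
Y(H(0)) + R(o, -1)*5 = (4 - 6*0) - 1/14*5 = (4 + 0) - 5/14 = 4 - 5/14 = 51/14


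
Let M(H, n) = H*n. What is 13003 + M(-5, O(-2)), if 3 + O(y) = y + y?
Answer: 13038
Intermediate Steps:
O(y) = -3 + 2*y (O(y) = -3 + (y + y) = -3 + 2*y)
13003 + M(-5, O(-2)) = 13003 - 5*(-3 + 2*(-2)) = 13003 - 5*(-3 - 4) = 13003 - 5*(-7) = 13003 + 35 = 13038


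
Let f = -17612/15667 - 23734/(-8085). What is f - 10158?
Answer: -1286460998252/126667695 ≈ -10156.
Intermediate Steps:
f = 229447558/126667695 (f = -17612*1/15667 - 23734*(-1/8085) = -17612/15667 + 23734/8085 = 229447558/126667695 ≈ 1.8114)
f - 10158 = 229447558/126667695 - 10158 = -1286460998252/126667695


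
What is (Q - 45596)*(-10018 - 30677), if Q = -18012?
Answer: 2588527560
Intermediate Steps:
(Q - 45596)*(-10018 - 30677) = (-18012 - 45596)*(-10018 - 30677) = -63608*(-40695) = 2588527560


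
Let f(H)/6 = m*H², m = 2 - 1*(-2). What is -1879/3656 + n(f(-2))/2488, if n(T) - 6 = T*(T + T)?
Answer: 7841797/1137016 ≈ 6.8968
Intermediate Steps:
m = 4 (m = 2 + 2 = 4)
f(H) = 24*H² (f(H) = 6*(4*H²) = 24*H²)
n(T) = 6 + 2*T² (n(T) = 6 + T*(T + T) = 6 + T*(2*T) = 6 + 2*T²)
-1879/3656 + n(f(-2))/2488 = -1879/3656 + (6 + 2*(24*(-2)²)²)/2488 = -1879*1/3656 + (6 + 2*(24*4)²)*(1/2488) = -1879/3656 + (6 + 2*96²)*(1/2488) = -1879/3656 + (6 + 2*9216)*(1/2488) = -1879/3656 + (6 + 18432)*(1/2488) = -1879/3656 + 18438*(1/2488) = -1879/3656 + 9219/1244 = 7841797/1137016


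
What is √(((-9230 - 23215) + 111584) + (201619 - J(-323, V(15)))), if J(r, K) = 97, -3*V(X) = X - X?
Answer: √280661 ≈ 529.77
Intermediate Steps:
V(X) = 0 (V(X) = -(X - X)/3 = -⅓*0 = 0)
√(((-9230 - 23215) + 111584) + (201619 - J(-323, V(15)))) = √(((-9230 - 23215) + 111584) + (201619 - 1*97)) = √((-32445 + 111584) + (201619 - 97)) = √(79139 + 201522) = √280661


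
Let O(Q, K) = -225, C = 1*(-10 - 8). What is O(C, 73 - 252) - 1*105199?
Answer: -105424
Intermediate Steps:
C = -18 (C = 1*(-18) = -18)
O(C, 73 - 252) - 1*105199 = -225 - 1*105199 = -225 - 105199 = -105424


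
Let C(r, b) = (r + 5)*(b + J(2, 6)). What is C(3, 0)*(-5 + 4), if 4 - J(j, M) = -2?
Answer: -48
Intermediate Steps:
J(j, M) = 6 (J(j, M) = 4 - 1*(-2) = 4 + 2 = 6)
C(r, b) = (5 + r)*(6 + b) (C(r, b) = (r + 5)*(b + 6) = (5 + r)*(6 + b))
C(3, 0)*(-5 + 4) = (30 + 5*0 + 6*3 + 0*3)*(-5 + 4) = (30 + 0 + 18 + 0)*(-1) = 48*(-1) = -48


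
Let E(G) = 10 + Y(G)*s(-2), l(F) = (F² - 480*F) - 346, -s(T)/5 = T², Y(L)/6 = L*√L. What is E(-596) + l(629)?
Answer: 93385 + 143040*I*√149 ≈ 93385.0 + 1.746e+6*I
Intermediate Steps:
Y(L) = 6*L^(3/2) (Y(L) = 6*(L*√L) = 6*L^(3/2))
s(T) = -5*T²
l(F) = -346 + F² - 480*F
E(G) = 10 - 120*G^(3/2) (E(G) = 10 + (6*G^(3/2))*(-5*(-2)²) = 10 + (6*G^(3/2))*(-5*4) = 10 + (6*G^(3/2))*(-20) = 10 - 120*G^(3/2))
E(-596) + l(629) = (10 - (-143040)*I*√149) + (-346 + 629² - 480*629) = (10 - (-143040)*I*√149) + (-346 + 395641 - 301920) = (10 + 143040*I*√149) + 93375 = 93385 + 143040*I*√149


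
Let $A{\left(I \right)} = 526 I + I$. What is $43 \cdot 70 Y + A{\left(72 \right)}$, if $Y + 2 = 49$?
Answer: $179414$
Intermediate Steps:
$Y = 47$ ($Y = -2 + 49 = 47$)
$A{\left(I \right)} = 527 I$
$43 \cdot 70 Y + A{\left(72 \right)} = 43 \cdot 70 \cdot 47 + 527 \cdot 72 = 3010 \cdot 47 + 37944 = 141470 + 37944 = 179414$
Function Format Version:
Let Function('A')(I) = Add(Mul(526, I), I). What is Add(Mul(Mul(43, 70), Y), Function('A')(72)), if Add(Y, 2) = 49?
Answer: 179414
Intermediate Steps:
Y = 47 (Y = Add(-2, 49) = 47)
Function('A')(I) = Mul(527, I)
Add(Mul(Mul(43, 70), Y), Function('A')(72)) = Add(Mul(Mul(43, 70), 47), Mul(527, 72)) = Add(Mul(3010, 47), 37944) = Add(141470, 37944) = 179414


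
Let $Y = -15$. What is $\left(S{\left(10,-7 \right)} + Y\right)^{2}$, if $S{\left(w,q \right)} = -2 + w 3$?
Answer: $169$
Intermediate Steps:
$S{\left(w,q \right)} = -2 + 3 w$
$\left(S{\left(10,-7 \right)} + Y\right)^{2} = \left(\left(-2 + 3 \cdot 10\right) - 15\right)^{2} = \left(\left(-2 + 30\right) - 15\right)^{2} = \left(28 - 15\right)^{2} = 13^{2} = 169$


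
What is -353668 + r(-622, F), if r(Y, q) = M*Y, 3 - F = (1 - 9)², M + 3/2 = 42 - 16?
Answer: -368907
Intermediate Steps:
M = 49/2 (M = -3/2 + (42 - 16) = -3/2 + 26 = 49/2 ≈ 24.500)
F = -61 (F = 3 - (1 - 9)² = 3 - 1*(-8)² = 3 - 1*64 = 3 - 64 = -61)
r(Y, q) = 49*Y/2
-353668 + r(-622, F) = -353668 + (49/2)*(-622) = -353668 - 15239 = -368907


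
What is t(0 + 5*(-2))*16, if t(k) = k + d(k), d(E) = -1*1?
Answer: -176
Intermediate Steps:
d(E) = -1
t(k) = -1 + k (t(k) = k - 1 = -1 + k)
t(0 + 5*(-2))*16 = (-1 + (0 + 5*(-2)))*16 = (-1 + (0 - 10))*16 = (-1 - 10)*16 = -11*16 = -176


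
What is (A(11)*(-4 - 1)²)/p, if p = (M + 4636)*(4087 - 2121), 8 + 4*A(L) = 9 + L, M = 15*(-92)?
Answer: 75/6401296 ≈ 1.1716e-5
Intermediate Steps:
M = -1380
A(L) = ¼ + L/4 (A(L) = -2 + (9 + L)/4 = -2 + (9/4 + L/4) = ¼ + L/4)
p = 6401296 (p = (-1380 + 4636)*(4087 - 2121) = 3256*1966 = 6401296)
(A(11)*(-4 - 1)²)/p = ((¼ + (¼)*11)*(-4 - 1)²)/6401296 = ((¼ + 11/4)*(-5)²)*(1/6401296) = (3*25)*(1/6401296) = 75*(1/6401296) = 75/6401296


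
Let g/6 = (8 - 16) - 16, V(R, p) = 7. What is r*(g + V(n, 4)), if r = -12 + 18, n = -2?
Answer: -822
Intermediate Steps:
r = 6
g = -144 (g = 6*((8 - 16) - 16) = 6*(-8 - 16) = 6*(-24) = -144)
r*(g + V(n, 4)) = 6*(-144 + 7) = 6*(-137) = -822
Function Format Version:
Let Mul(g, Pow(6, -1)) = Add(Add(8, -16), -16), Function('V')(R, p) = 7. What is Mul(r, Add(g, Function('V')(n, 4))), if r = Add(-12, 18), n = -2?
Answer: -822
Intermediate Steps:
r = 6
g = -144 (g = Mul(6, Add(Add(8, -16), -16)) = Mul(6, Add(-8, -16)) = Mul(6, -24) = -144)
Mul(r, Add(g, Function('V')(n, 4))) = Mul(6, Add(-144, 7)) = Mul(6, -137) = -822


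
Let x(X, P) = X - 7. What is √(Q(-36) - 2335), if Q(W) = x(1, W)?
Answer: I*√2341 ≈ 48.384*I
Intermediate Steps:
x(X, P) = -7 + X
Q(W) = -6 (Q(W) = -7 + 1 = -6)
√(Q(-36) - 2335) = √(-6 - 2335) = √(-2341) = I*√2341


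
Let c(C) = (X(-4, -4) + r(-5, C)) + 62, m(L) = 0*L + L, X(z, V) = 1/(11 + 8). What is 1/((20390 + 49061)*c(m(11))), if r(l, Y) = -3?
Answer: 19/77924022 ≈ 2.4383e-7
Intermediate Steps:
X(z, V) = 1/19
m(L) = L (m(L) = 0 + L = L)
c(C) = 1122/19 (c(C) = (1/19 - 3) + 62 = -56/19 + 62 = 1122/19)
1/((20390 + 49061)*c(m(11))) = 1/((20390 + 49061)*(1122/19)) = (19/1122)/69451 = (1/69451)*(19/1122) = 19/77924022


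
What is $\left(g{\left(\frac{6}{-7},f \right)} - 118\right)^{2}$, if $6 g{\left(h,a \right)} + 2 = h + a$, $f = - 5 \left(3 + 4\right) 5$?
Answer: $\frac{4272489}{196} \approx 21798.0$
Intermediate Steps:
$f = -175$ ($f = - 5 \cdot 7 \cdot 5 = \left(-5\right) 35 = -175$)
$g{\left(h,a \right)} = - \frac{1}{3} + \frac{a}{6} + \frac{h}{6}$ ($g{\left(h,a \right)} = - \frac{1}{3} + \frac{h + a}{6} = - \frac{1}{3} + \frac{a + h}{6} = - \frac{1}{3} + \left(\frac{a}{6} + \frac{h}{6}\right) = - \frac{1}{3} + \frac{a}{6} + \frac{h}{6}$)
$\left(g{\left(\frac{6}{-7},f \right)} - 118\right)^{2} = \left(\left(- \frac{1}{3} + \frac{1}{6} \left(-175\right) + \frac{6 \frac{1}{-7}}{6}\right) - 118\right)^{2} = \left(\left(- \frac{1}{3} - \frac{175}{6} + \frac{6 \left(- \frac{1}{7}\right)}{6}\right) - 118\right)^{2} = \left(\left(- \frac{1}{3} - \frac{175}{6} + \frac{1}{6} \left(- \frac{6}{7}\right)\right) - 118\right)^{2} = \left(\left(- \frac{1}{3} - \frac{175}{6} - \frac{1}{7}\right) - 118\right)^{2} = \left(- \frac{415}{14} - 118\right)^{2} = \left(- \frac{2067}{14}\right)^{2} = \frac{4272489}{196}$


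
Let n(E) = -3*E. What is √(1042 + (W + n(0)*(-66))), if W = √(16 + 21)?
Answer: √(1042 + √37) ≈ 32.374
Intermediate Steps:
W = √37 ≈ 6.0828
√(1042 + (W + n(0)*(-66))) = √(1042 + (√37 - 3*0*(-66))) = √(1042 + (√37 + 0*(-66))) = √(1042 + (√37 + 0)) = √(1042 + √37)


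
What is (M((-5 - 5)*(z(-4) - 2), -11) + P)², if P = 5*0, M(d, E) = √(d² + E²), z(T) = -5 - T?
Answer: 1021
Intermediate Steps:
M(d, E) = √(E² + d²)
P = 0
(M((-5 - 5)*(z(-4) - 2), -11) + P)² = (√((-11)² + ((-5 - 5)*((-5 - 1*(-4)) - 2))²) + 0)² = (√(121 + (-10*((-5 + 4) - 2))²) + 0)² = (√(121 + (-10*(-1 - 2))²) + 0)² = (√(121 + (-10*(-3))²) + 0)² = (√(121 + 30²) + 0)² = (√(121 + 900) + 0)² = (√1021 + 0)² = (√1021)² = 1021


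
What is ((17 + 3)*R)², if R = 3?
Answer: 3600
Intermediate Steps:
((17 + 3)*R)² = ((17 + 3)*3)² = (20*3)² = 60² = 3600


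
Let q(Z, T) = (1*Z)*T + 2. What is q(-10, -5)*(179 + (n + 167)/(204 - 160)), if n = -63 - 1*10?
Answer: 103610/11 ≈ 9419.1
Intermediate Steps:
q(Z, T) = 2 + T*Z (q(Z, T) = Z*T + 2 = T*Z + 2 = 2 + T*Z)
n = -73 (n = -63 - 10 = -73)
q(-10, -5)*(179 + (n + 167)/(204 - 160)) = (2 - 5*(-10))*(179 + (-73 + 167)/(204 - 160)) = (2 + 50)*(179 + 94/44) = 52*(179 + 94*(1/44)) = 52*(179 + 47/22) = 52*(3985/22) = 103610/11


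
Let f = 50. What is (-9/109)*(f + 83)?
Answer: -1197/109 ≈ -10.982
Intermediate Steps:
(-9/109)*(f + 83) = (-9/109)*(50 + 83) = -9*1/109*133 = -9/109*133 = -1197/109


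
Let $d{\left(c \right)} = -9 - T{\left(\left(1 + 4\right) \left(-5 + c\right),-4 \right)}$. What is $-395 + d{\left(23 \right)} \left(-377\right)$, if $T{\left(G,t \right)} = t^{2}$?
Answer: $9030$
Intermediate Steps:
$d{\left(c \right)} = -25$ ($d{\left(c \right)} = -9 - \left(-4\right)^{2} = -9 - 16 = -25$)
$-395 + d{\left(23 \right)} \left(-377\right) = -395 - -9425 = -395 + 9425 = 9030$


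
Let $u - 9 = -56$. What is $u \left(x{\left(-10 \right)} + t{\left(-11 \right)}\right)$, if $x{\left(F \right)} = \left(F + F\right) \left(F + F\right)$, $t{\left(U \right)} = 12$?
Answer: $-19364$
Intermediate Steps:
$u = -47$ ($u = 9 - 56 = -47$)
$x{\left(F \right)} = 4 F^{2}$ ($x{\left(F \right)} = 2 F 2 F = 4 F^{2}$)
$u \left(x{\left(-10 \right)} + t{\left(-11 \right)}\right) = - 47 \left(4 \left(-10\right)^{2} + 12\right) = - 47 \left(4 \cdot 100 + 12\right) = - 47 \left(400 + 12\right) = \left(-47\right) 412 = -19364$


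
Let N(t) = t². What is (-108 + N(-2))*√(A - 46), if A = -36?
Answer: -104*I*√82 ≈ -941.76*I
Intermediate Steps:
(-108 + N(-2))*√(A - 46) = (-108 + (-2)²)*√(-36 - 46) = (-108 + 4)*√(-82) = -104*I*√82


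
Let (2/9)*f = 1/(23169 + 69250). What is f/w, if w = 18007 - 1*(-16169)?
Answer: 3/2105674496 ≈ 1.4247e-9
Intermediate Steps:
f = 9/184838 (f = 9/(2*(23169 + 69250)) = (9/2)/92419 = (9/2)*(1/92419) = 9/184838 ≈ 4.8691e-5)
w = 34176 (w = 18007 + 16169 = 34176)
f/w = (9/184838)/34176 = (9/184838)*(1/34176) = 3/2105674496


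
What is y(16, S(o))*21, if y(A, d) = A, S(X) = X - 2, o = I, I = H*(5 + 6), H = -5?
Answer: 336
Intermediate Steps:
I = -55 (I = -5*(5 + 6) = -5*11 = -55)
o = -55
S(X) = -2 + X
y(16, S(o))*21 = 16*21 = 336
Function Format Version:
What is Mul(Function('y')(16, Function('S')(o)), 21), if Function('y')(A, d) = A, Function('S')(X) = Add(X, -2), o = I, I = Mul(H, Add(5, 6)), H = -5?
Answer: 336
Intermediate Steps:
I = -55 (I = Mul(-5, Add(5, 6)) = Mul(-5, 11) = -55)
o = -55
Function('S')(X) = Add(-2, X)
Mul(Function('y')(16, Function('S')(o)), 21) = Mul(16, 21) = 336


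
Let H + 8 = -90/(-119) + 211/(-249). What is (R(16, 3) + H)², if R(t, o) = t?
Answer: 54919453801/877996161 ≈ 62.551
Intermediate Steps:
H = -239747/29631 (H = -8 + (-90/(-119) + 211/(-249)) = -8 + (-90*(-1/119) + 211*(-1/249)) = -8 + (90/119 - 211/249) = -8 - 2699/29631 = -239747/29631 ≈ -8.0911)
(R(16, 3) + H)² = (16 - 239747/29631)² = (234349/29631)² = 54919453801/877996161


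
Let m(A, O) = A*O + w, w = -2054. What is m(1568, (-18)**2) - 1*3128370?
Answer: -2622392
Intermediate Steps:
m(A, O) = -2054 + A*O (m(A, O) = A*O - 2054 = -2054 + A*O)
m(1568, (-18)**2) - 1*3128370 = (-2054 + 1568*(-18)**2) - 1*3128370 = (-2054 + 1568*324) - 3128370 = (-2054 + 508032) - 3128370 = 505978 - 3128370 = -2622392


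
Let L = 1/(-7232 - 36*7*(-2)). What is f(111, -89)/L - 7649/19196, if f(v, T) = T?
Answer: 11494403583/19196 ≈ 5.9879e+5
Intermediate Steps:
L = -1/6728 (L = 1/(-7232 - 252*(-2)) = 1/(-7232 + 504) = 1/(-6728) = -1/6728 ≈ -0.00014863)
f(111, -89)/L - 7649/19196 = -89/(-1/6728) - 7649/19196 = -89*(-6728) - 7649*1/19196 = 598792 - 7649/19196 = 11494403583/19196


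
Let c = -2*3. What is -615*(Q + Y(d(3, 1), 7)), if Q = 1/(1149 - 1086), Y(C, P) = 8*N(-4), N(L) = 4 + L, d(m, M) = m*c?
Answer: -205/21 ≈ -9.7619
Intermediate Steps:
c = -6
d(m, M) = -6*m (d(m, M) = m*(-6) = -6*m)
Y(C, P) = 0 (Y(C, P) = 8*(4 - 4) = 8*0 = 0)
Q = 1/63 ≈ 0.015873
-615*(Q + Y(d(3, 1), 7)) = -615*(1/63 + 0) = -615*1/63 = -205/21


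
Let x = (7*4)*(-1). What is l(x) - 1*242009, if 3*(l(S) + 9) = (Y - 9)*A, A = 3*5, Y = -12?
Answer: -242123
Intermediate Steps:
x = -28 (x = 28*(-1) = -28)
A = 15
l(S) = -114 (l(S) = -9 + ((-12 - 9)*15)/3 = -9 + (-21*15)/3 = -9 + (1/3)*(-315) = -9 - 105 = -114)
l(x) - 1*242009 = -114 - 1*242009 = -114 - 242009 = -242123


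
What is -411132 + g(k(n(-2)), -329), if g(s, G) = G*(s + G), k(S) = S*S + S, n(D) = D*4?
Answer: -321315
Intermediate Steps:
n(D) = 4*D
k(S) = S + S² (k(S) = S² + S = S + S²)
g(s, G) = G*(G + s)
-411132 + g(k(n(-2)), -329) = -411132 - 329*(-329 + (4*(-2))*(1 + 4*(-2))) = -411132 - 329*(-329 - 8*(1 - 8)) = -411132 - 329*(-329 - 8*(-7)) = -411132 - 329*(-329 + 56) = -411132 - 329*(-273) = -411132 + 89817 = -321315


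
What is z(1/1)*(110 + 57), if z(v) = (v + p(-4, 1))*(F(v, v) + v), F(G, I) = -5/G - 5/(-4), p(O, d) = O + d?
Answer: 1837/2 ≈ 918.50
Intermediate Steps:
F(G, I) = 5/4 - 5/G (F(G, I) = -5/G - 5*(-¼) = -5/G + 5/4 = 5/4 - 5/G)
z(v) = (-3 + v)*(5/4 + v - 5/v) (z(v) = (v + (-4 + 1))*((5/4 - 5/v) + v) = (v - 3)*(5/4 + v - 5/v) = (-3 + v)*(5/4 + v - 5/v))
z(1/1)*(110 + 57) = (-35/4 + (1/1)² + 15/(1/1) - 7/4/1)*(110 + 57) = (-35/4 + 1² + 15/1 - 7/4*1)*167 = (-35/4 + 1 + 15*1 - 7/4)*167 = (-35/4 + 1 + 15 - 7/4)*167 = (11/2)*167 = 1837/2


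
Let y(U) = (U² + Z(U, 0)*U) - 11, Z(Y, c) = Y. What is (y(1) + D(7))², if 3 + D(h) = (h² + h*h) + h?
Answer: 8649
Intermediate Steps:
D(h) = -3 + h + 2*h² (D(h) = -3 + ((h² + h*h) + h) = -3 + ((h² + h²) + h) = -3 + (2*h² + h) = -3 + (h + 2*h²) = -3 + h + 2*h²)
y(U) = -11 + 2*U² (y(U) = (U² + U*U) - 11 = (U² + U²) - 11 = 2*U² - 11 = -11 + 2*U²)
(y(1) + D(7))² = ((-11 + 2*1²) + (-3 + 7 + 2*7²))² = ((-11 + 2*1) + (-3 + 7 + 2*49))² = ((-11 + 2) + (-3 + 7 + 98))² = (-9 + 102)² = 93² = 8649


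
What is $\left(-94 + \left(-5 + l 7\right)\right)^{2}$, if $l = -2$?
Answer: $12769$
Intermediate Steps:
$\left(-94 + \left(-5 + l 7\right)\right)^{2} = \left(-94 - 19\right)^{2} = \left(-113\right)^{2} = 12769$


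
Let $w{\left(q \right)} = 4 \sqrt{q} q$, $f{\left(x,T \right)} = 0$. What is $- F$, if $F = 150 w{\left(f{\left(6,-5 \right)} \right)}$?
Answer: $0$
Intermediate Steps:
$w{\left(q \right)} = 4 q^{\frac{3}{2}}$
$F = 0$ ($F = 150 \cdot 4 \cdot 0^{\frac{3}{2}} = 150 \cdot 4 \cdot 0 = 150 \cdot 0 = 0$)
$- F = \left(-1\right) 0 = 0$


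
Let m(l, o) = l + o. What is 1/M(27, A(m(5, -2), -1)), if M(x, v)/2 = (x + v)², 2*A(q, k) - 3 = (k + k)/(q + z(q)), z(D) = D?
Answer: 9/14450 ≈ 0.00062284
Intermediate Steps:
A(q, k) = 3/2 + k/(2*q) (A(q, k) = 3/2 + ((k + k)/(q + q))/2 = 3/2 + ((2*k)/((2*q)))/2 = 3/2 + ((2*k)*(1/(2*q)))/2 = 3/2 + (k/q)/2 = 3/2 + k/(2*q))
M(x, v) = 2*(v + x)² (M(x, v) = 2*(x + v)² = 2*(v + x)²)
1/M(27, A(m(5, -2), -1)) = 1/(2*((-1 + 3*(5 - 2))/(2*(5 - 2)) + 27)²) = 1/(2*((½)*(-1 + 3*3)/3 + 27)²) = 1/(2*((½)*(⅓)*(-1 + 9) + 27)²) = 1/(2*((½)*(⅓)*8 + 27)²) = 1/(2*(4/3 + 27)²) = 1/(2*(85/3)²) = 1/(2*(7225/9)) = 1/(14450/9) = 9/14450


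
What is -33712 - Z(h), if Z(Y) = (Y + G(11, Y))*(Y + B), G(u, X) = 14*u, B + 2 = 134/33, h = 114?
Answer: -2138936/33 ≈ -64816.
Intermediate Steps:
B = 68/33 (B = -2 + 134/33 = 68/33 ≈ 2.0606)
Z(Y) = (154 + Y)*(68/33 + Y) (Z(Y) = (Y + 14*11)*(Y + 68/33) = (Y + 154)*(68/33 + Y) = (154 + Y)*(68/33 + Y))
-33712 - Z(h) = -33712 - (952/3 + 114**2 + (5150/33)*114) = -33712 - (952/3 + 12996 + 195700/11) = -33712 - 1*1026440/33 = -33712 - 1026440/33 = -2138936/33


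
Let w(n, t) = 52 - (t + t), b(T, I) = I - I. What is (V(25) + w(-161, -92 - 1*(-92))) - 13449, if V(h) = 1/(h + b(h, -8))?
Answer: -334924/25 ≈ -13397.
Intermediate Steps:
b(T, I) = 0
w(n, t) = 52 - 2*t
V(h) = 1/h (V(h) = 1/(h + 0) = 1/h)
(V(25) + w(-161, -92 - 1*(-92))) - 13449 = (1/25 + (52 - 2*(-92 - 1*(-92)))) - 13449 = (1/25 + (52 - 2*(-92 + 92))) - 13449 = (1/25 + (52 - 2*0)) - 13449 = (1/25 + (52 + 0)) - 13449 = (1/25 + 52) - 13449 = 1301/25 - 13449 = -334924/25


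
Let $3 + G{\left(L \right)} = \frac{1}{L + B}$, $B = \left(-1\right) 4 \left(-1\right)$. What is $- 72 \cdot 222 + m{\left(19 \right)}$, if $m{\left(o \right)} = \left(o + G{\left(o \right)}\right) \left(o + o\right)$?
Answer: $- \frac{353610}{23} \approx -15374.0$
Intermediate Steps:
$B = 4$ ($B = \left(-4\right) \left(-1\right) = 4$)
$G{\left(L \right)} = -3 + \frac{1}{4 + L}$ ($G{\left(L \right)} = -3 + \frac{1}{L + 4} = -3 + \frac{1}{4 + L}$)
$m{\left(o \right)} = 2 o \left(o + \frac{-11 - 3 o}{4 + o}\right)$ ($m{\left(o \right)} = \left(o + \frac{-11 - 3 o}{4 + o}\right) \left(o + o\right) = \left(o + \frac{-11 - 3 o}{4 + o}\right) 2 o = 2 o \left(o + \frac{-11 - 3 o}{4 + o}\right)$)
$- 72 \cdot 222 + m{\left(19 \right)} = - 72 \cdot 222 + 2 \cdot 19 \frac{1}{4 + 19} \left(-11 + 19 + 19^{2}\right) = \left(-1\right) 15984 + 2 \cdot 19 \cdot \frac{1}{23} \left(-11 + 19 + 361\right) = -15984 + 2 \cdot 19 \cdot \frac{1}{23} \cdot 369 = -15984 + \frac{14022}{23} = - \frac{353610}{23}$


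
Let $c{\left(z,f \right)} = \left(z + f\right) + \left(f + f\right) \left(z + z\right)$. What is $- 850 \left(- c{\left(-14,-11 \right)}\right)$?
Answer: $502350$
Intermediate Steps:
$c{\left(z,f \right)} = f + z + 4 f z$ ($c{\left(z,f \right)} = \left(f + z\right) + 2 f 2 z = \left(f + z\right) + 4 f z = f + z + 4 f z$)
$- 850 \left(- c{\left(-14,-11 \right)}\right) = - 850 \left(- (-11 - 14 + 4 \left(-11\right) \left(-14\right))\right) = - 850 \left(- (-11 - 14 + 616)\right) = - 850 \left(\left(-1\right) 591\right) = \left(-850\right) \left(-591\right) = 502350$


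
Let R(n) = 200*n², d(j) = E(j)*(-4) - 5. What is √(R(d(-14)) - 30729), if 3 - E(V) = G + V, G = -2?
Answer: √1281471 ≈ 1132.0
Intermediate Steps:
E(V) = 5 - V (E(V) = 3 - (-2 + V) = 3 + (2 - V) = 5 - V)
d(j) = -25 + 4*j (d(j) = (5 - j)*(-4) - 5 = (-20 + 4*j) - 5 = -25 + 4*j)
√(R(d(-14)) - 30729) = √(200*(-25 + 4*(-14))² - 30729) = √(200*(-25 - 56)² - 30729) = √(200*(-81)² - 30729) = √(200*6561 - 30729) = √(1312200 - 30729) = √1281471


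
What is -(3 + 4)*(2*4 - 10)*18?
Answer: 252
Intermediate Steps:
-(3 + 4)*(2*4 - 10)*18 = -7*(8 - 10)*18 = -7*(-2)*18 = -1*(-14)*18 = 14*18 = 252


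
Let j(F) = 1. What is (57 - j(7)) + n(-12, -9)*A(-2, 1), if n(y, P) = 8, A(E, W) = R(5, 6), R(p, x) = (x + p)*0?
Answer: 56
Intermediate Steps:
R(p, x) = 0 (R(p, x) = (p + x)*0 = 0)
A(E, W) = 0
(57 - j(7)) + n(-12, -9)*A(-2, 1) = (57 - 1*1) + 8*0 = (57 - 1) + 0 = 56 + 0 = 56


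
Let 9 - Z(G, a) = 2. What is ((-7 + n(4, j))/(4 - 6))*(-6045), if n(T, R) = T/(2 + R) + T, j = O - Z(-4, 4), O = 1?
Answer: -12090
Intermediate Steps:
Z(G, a) = 7 (Z(G, a) = 9 - 1*2 = 9 - 2 = 7)
j = -6 (j = 1 - 1*7 = 1 - 7 = -6)
n(T, R) = T + T/(2 + R) (n(T, R) = T/(2 + R) + T = T + T/(2 + R))
((-7 + n(4, j))/(4 - 6))*(-6045) = ((-7 + 4*(3 - 6)/(2 - 6))/(4 - 6))*(-6045) = ((-7 + 4*(-3)/(-4))/(-2))*(-6045) = ((-7 + 4*(-1/4)*(-3))*(-1/2))*(-6045) = ((-7 + 3)*(-1/2))*(-6045) = -4*(-1/2)*(-6045) = 2*(-6045) = -12090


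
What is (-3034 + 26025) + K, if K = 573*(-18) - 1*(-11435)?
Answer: 24112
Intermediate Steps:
K = 1121 (K = -10314 + 11435 = 1121)
(-3034 + 26025) + K = (-3034 + 26025) + 1121 = 22991 + 1121 = 24112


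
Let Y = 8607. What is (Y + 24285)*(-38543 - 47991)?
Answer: -2846276328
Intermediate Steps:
(Y + 24285)*(-38543 - 47991) = (8607 + 24285)*(-38543 - 47991) = 32892*(-86534) = -2846276328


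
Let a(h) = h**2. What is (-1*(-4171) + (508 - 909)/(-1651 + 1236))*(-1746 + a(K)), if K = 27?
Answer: -1760799222/415 ≈ -4.2429e+6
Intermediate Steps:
(-1*(-4171) + (508 - 909)/(-1651 + 1236))*(-1746 + a(K)) = (-1*(-4171) + (508 - 909)/(-1651 + 1236))*(-1746 + 27**2) = (4171 - 401/(-415))*(-1746 + 729) = (4171 - 401*(-1/415))*(-1017) = (4171 + 401/415)*(-1017) = (1731366/415)*(-1017) = -1760799222/415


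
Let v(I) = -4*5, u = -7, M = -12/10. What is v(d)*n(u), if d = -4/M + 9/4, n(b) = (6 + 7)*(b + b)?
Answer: 3640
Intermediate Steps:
M = -6/5 (M = -12*⅒ = -6/5 ≈ -1.2000)
n(b) = 26*b (n(b) = 13*(2*b) = 26*b)
d = 67/12 (d = -4/(-6/5) + 9/4 = -4*(-⅚) + 9*(¼) = 10/3 + 9/4 = 67/12 ≈ 5.5833)
v(I) = -20
v(d)*n(u) = -520*(-7) = -20*(-182) = 3640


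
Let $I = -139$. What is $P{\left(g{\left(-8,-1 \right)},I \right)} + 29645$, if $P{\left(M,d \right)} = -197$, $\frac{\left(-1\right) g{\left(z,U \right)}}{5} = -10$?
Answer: $29448$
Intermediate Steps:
$g{\left(z,U \right)} = 50$ ($g{\left(z,U \right)} = \left(-5\right) \left(-10\right) = 50$)
$P{\left(g{\left(-8,-1 \right)},I \right)} + 29645 = -197 + 29645 = 29448$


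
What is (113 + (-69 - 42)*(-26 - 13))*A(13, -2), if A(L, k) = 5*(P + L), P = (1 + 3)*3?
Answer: 555250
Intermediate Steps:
P = 12 (P = 4*3 = 12)
A(L, k) = 60 + 5*L (A(L, k) = 5*(12 + L) = 60 + 5*L)
(113 + (-69 - 42)*(-26 - 13))*A(13, -2) = (113 + (-69 - 42)*(-26 - 13))*(60 + 5*13) = (113 - 111*(-39))*(60 + 65) = (113 + 4329)*125 = 4442*125 = 555250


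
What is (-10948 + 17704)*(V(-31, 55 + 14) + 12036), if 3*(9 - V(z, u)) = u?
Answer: 81220632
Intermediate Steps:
V(z, u) = 9 - u/3
(-10948 + 17704)*(V(-31, 55 + 14) + 12036) = (-10948 + 17704)*((9 - (55 + 14)/3) + 12036) = 6756*((9 - ⅓*69) + 12036) = 6756*((9 - 23) + 12036) = 6756*(-14 + 12036) = 6756*12022 = 81220632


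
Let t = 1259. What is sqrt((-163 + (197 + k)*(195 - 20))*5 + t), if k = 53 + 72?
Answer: sqrt(282194) ≈ 531.22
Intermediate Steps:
k = 125
sqrt((-163 + (197 + k)*(195 - 20))*5 + t) = sqrt((-163 + (197 + 125)*(195 - 20))*5 + 1259) = sqrt((-163 + 322*175)*5 + 1259) = sqrt((-163 + 56350)*5 + 1259) = sqrt(56187*5 + 1259) = sqrt(280935 + 1259) = sqrt(282194)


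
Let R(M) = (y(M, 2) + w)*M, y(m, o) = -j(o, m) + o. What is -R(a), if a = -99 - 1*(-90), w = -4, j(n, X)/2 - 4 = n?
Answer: -126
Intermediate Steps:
j(n, X) = 8 + 2*n
a = -9 (a = -99 + 90 = -9)
y(m, o) = -8 - o (y(m, o) = -(8 + 2*o) + o = (-8 - 2*o) + o = -8 - o)
R(M) = -14*M (R(M) = ((-8 - 1*2) - 4)*M = ((-8 - 2) - 4)*M = (-10 - 4)*M = -14*M)
-R(a) = -(-14)*(-9) = -1*126 = -126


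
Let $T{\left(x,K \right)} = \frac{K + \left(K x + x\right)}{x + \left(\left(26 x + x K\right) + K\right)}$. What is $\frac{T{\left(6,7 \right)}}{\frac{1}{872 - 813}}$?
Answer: $\frac{3245}{211} \approx 15.379$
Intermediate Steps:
$T{\left(x,K \right)} = \frac{K + x + K x}{K + 27 x + K x}$ ($T{\left(x,K \right)} = \frac{K + \left(x + K x\right)}{x + \left(\left(26 x + K x\right) + K\right)} = \frac{K + x + K x}{x + \left(K + 26 x + K x\right)} = \frac{K + x + K x}{K + 27 x + K x}$)
$\frac{T{\left(6,7 \right)}}{\frac{1}{872 - 813}} = \frac{\frac{1}{7 + 27 \cdot 6 + 7 \cdot 6} \left(7 + 6 + 7 \cdot 6\right)}{\frac{1}{872 - 813}} = \frac{\frac{1}{7 + 162 + 42} \left(7 + 6 + 42\right)}{\frac{1}{59}} = \frac{1}{211} \cdot 55 \frac{1}{\frac{1}{59}} = \frac{1}{211} \cdot 55 \cdot 59 = \frac{55}{211} \cdot 59 = \frac{3245}{211}$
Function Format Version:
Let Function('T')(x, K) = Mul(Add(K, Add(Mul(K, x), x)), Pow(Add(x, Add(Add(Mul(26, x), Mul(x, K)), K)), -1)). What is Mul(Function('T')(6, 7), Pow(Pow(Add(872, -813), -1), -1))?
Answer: Rational(3245, 211) ≈ 15.379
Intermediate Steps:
Function('T')(x, K) = Mul(Pow(Add(K, Mul(27, x), Mul(K, x)), -1), Add(K, x, Mul(K, x))) (Function('T')(x, K) = Mul(Add(K, Add(x, Mul(K, x))), Pow(Add(x, Add(Add(Mul(26, x), Mul(K, x)), K)), -1)) = Mul(Add(K, x, Mul(K, x)), Pow(Add(x, Add(K, Mul(26, x), Mul(K, x))), -1)) = Mul(Add(K, x, Mul(K, x)), Pow(Add(K, Mul(27, x), Mul(K, x)), -1)) = Mul(Pow(Add(K, Mul(27, x), Mul(K, x)), -1), Add(K, x, Mul(K, x))))
Mul(Function('T')(6, 7), Pow(Pow(Add(872, -813), -1), -1)) = Mul(Mul(Pow(Add(7, Mul(27, 6), Mul(7, 6)), -1), Add(7, 6, Mul(7, 6))), Pow(Pow(Add(872, -813), -1), -1)) = Mul(Mul(Pow(Add(7, 162, 42), -1), Add(7, 6, 42)), Pow(Pow(59, -1), -1)) = Mul(Mul(Pow(211, -1), 55), Pow(Rational(1, 59), -1)) = Mul(Mul(Rational(1, 211), 55), 59) = Mul(Rational(55, 211), 59) = Rational(3245, 211)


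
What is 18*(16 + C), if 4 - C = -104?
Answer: 2232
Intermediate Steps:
C = 108 (C = 4 - 1*(-104) = 4 + 104 = 108)
18*(16 + C) = 18*(16 + 108) = 18*124 = 2232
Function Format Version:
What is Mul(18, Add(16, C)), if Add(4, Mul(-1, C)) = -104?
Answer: 2232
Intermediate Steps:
C = 108 (C = Add(4, Mul(-1, -104)) = Add(4, 104) = 108)
Mul(18, Add(16, C)) = Mul(18, Add(16, 108)) = Mul(18, 124) = 2232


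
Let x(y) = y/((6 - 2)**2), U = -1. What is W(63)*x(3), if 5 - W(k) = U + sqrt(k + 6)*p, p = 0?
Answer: 9/8 ≈ 1.1250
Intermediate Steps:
x(y) = y/16 (x(y) = y/(4**2) = y/16)
W(k) = 6 (W(k) = 5 - (-1 + sqrt(k + 6)*0) = 5 - (-1 + sqrt(6 + k)*0) = 5 - (-1 + 0) = 5 - 1*(-1) = 5 + 1 = 6)
W(63)*x(3) = 6*((1/16)*3) = 6*(3/16) = 9/8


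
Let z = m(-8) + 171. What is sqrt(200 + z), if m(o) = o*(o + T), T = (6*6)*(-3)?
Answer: sqrt(1299) ≈ 36.042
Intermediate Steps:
T = -108 (T = 36*(-3) = -108)
m(o) = o*(-108 + o) (m(o) = o*(o - 108) = o*(-108 + o))
z = 1099 (z = -8*(-108 - 8) + 171 = -8*(-116) + 171 = 928 + 171 = 1099)
sqrt(200 + z) = sqrt(200 + 1099) = sqrt(1299)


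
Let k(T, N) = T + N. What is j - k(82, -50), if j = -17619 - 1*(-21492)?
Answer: 3841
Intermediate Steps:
k(T, N) = N + T
j = 3873 (j = -17619 + 21492 = 3873)
j - k(82, -50) = 3873 - (-50 + 82) = 3873 - 1*32 = 3873 - 32 = 3841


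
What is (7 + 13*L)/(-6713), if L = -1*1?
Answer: 6/6713 ≈ 0.00089379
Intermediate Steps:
L = -1
(7 + 13*L)/(-6713) = (7 + 13*(-1))/(-6713) = (7 - 13)*(-1/6713) = -6*(-1/6713) = 6/6713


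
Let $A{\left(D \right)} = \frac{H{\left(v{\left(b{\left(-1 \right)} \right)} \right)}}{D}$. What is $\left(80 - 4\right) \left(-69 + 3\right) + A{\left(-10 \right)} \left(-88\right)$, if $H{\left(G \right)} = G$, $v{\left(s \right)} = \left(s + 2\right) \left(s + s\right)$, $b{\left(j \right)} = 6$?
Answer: $- \frac{20856}{5} \approx -4171.2$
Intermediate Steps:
$v{\left(s \right)} = 2 s \left(2 + s\right)$ ($v{\left(s \right)} = \left(2 + s\right) 2 s = 2 s \left(2 + s\right)$)
$A{\left(D \right)} = \frac{96}{D}$ ($A{\left(D \right)} = \frac{2 \cdot 6 \left(2 + 6\right)}{D} = \frac{2 \cdot 6 \cdot 8}{D} = \frac{96}{D}$)
$\left(80 - 4\right) \left(-69 + 3\right) + A{\left(-10 \right)} \left(-88\right) = \left(80 - 4\right) \left(-69 + 3\right) + \frac{96}{-10} \left(-88\right) = 76 \left(-66\right) + 96 \left(- \frac{1}{10}\right) \left(-88\right) = -5016 - - \frac{4224}{5} = -5016 + \frac{4224}{5} = - \frac{20856}{5}$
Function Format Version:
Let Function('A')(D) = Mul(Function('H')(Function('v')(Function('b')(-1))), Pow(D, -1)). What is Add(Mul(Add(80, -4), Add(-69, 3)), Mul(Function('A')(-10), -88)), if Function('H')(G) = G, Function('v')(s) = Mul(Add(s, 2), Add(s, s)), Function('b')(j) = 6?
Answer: Rational(-20856, 5) ≈ -4171.2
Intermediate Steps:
Function('v')(s) = Mul(2, s, Add(2, s)) (Function('v')(s) = Mul(Add(2, s), Mul(2, s)) = Mul(2, s, Add(2, s)))
Function('A')(D) = Mul(96, Pow(D, -1)) (Function('A')(D) = Mul(Mul(2, 6, Add(2, 6)), Pow(D, -1)) = Mul(Mul(2, 6, 8), Pow(D, -1)) = Mul(96, Pow(D, -1)))
Add(Mul(Add(80, -4), Add(-69, 3)), Mul(Function('A')(-10), -88)) = Add(Mul(Add(80, -4), Add(-69, 3)), Mul(Mul(96, Pow(-10, -1)), -88)) = Add(Mul(76, -66), Mul(Mul(96, Rational(-1, 10)), -88)) = Add(-5016, Mul(Rational(-48, 5), -88)) = Add(-5016, Rational(4224, 5)) = Rational(-20856, 5)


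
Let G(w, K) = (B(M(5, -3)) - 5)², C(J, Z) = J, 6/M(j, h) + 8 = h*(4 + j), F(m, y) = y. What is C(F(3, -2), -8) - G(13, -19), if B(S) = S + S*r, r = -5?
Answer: -25251/1225 ≈ -20.613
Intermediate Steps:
M(j, h) = 6/(-8 + h*(4 + j))
B(S) = -4*S (B(S) = S + S*(-5) = S - 5*S = -4*S)
G(w, K) = 22801/1225 (G(w, K) = (-24/(-8 + 4*(-3) - 3*5) - 5)² = (-24/(-8 - 12 - 15) - 5)² = (-24/(-35) - 5)² = (-24*(-1)/35 - 5)² = (-4*(-6/35) - 5)² = (24/35 - 5)² = (-151/35)² = 22801/1225)
C(F(3, -2), -8) - G(13, -19) = -2 - 1*22801/1225 = -2 - 22801/1225 = -25251/1225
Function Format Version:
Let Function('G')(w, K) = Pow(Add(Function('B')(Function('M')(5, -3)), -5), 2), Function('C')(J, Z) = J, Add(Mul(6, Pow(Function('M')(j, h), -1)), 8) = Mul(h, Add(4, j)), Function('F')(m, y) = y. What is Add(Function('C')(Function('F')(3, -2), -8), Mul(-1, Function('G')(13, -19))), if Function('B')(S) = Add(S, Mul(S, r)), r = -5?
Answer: Rational(-25251, 1225) ≈ -20.613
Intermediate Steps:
Function('M')(j, h) = Mul(6, Pow(Add(-8, Mul(h, Add(4, j))), -1))
Function('B')(S) = Mul(-4, S) (Function('B')(S) = Add(S, Mul(S, -5)) = Add(S, Mul(-5, S)) = Mul(-4, S))
Function('G')(w, K) = Rational(22801, 1225) (Function('G')(w, K) = Pow(Add(Mul(-4, Mul(6, Pow(Add(-8, Mul(4, -3), Mul(-3, 5)), -1))), -5), 2) = Pow(Add(Mul(-4, Mul(6, Pow(Add(-8, -12, -15), -1))), -5), 2) = Pow(Add(Mul(-4, Mul(6, Pow(-35, -1))), -5), 2) = Pow(Add(Mul(-4, Mul(6, Rational(-1, 35))), -5), 2) = Pow(Add(Mul(-4, Rational(-6, 35)), -5), 2) = Pow(Add(Rational(24, 35), -5), 2) = Pow(Rational(-151, 35), 2) = Rational(22801, 1225))
Add(Function('C')(Function('F')(3, -2), -8), Mul(-1, Function('G')(13, -19))) = Add(-2, Mul(-1, Rational(22801, 1225))) = Add(-2, Rational(-22801, 1225)) = Rational(-25251, 1225)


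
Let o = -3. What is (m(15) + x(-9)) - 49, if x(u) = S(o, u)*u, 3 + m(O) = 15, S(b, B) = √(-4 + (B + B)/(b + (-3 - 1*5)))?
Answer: -37 - 9*I*√286/11 ≈ -37.0 - 13.837*I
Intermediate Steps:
S(b, B) = √(-4 + 2*B/(-8 + b)) (S(b, B) = √(-4 + (2*B)/(b + (-3 - 5))) = √(-4 + (2*B)/(b - 8)) = √(-4 + (2*B)/(-8 + b)) = √(-4 + 2*B/(-8 + b)))
m(O) = 12 (m(O) = -3 + 15 = 12)
x(u) = u*√2*√(-2 - u/11) (x(u) = (√2*√((16 + u - 2*(-3))/(-8 - 3)))*u = (√2*√((16 + u + 6)/(-11)))*u = (√2*√(-(22 + u)/11))*u = (√2*√(-2 - u/11))*u = u*√2*√(-2 - u/11))
(m(15) + x(-9)) - 49 = (12 + (1/11)*(-9)*√(-484 - 22*(-9))) - 49 = (12 + (1/11)*(-9)*√(-484 + 198)) - 49 = (12 + (1/11)*(-9)*√(-286)) - 49 = (12 + (1/11)*(-9)*(I*√286)) - 49 = (12 - 9*I*√286/11) - 49 = -37 - 9*I*√286/11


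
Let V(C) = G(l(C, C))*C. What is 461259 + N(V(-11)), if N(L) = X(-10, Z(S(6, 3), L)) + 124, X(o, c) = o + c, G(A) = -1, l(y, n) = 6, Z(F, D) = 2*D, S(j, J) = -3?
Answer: 461395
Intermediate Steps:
X(o, c) = c + o
V(C) = -C
N(L) = 114 + 2*L (N(L) = (2*L - 10) + 124 = (-10 + 2*L) + 124 = 114 + 2*L)
461259 + N(V(-11)) = 461259 + (114 + 2*(-1*(-11))) = 461259 + (114 + 2*11) = 461259 + (114 + 22) = 461259 + 136 = 461395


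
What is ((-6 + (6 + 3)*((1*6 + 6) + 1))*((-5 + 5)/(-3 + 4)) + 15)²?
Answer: 225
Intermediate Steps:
((-6 + (6 + 3)*((1*6 + 6) + 1))*((-5 + 5)/(-3 + 4)) + 15)² = ((-6 + 9*((6 + 6) + 1))*(0/1) + 15)² = ((-6 + 9*(12 + 1))*(0*1) + 15)² = ((-6 + 9*13)*0 + 15)² = ((-6 + 117)*0 + 15)² = (111*0 + 15)² = (0 + 15)² = 15² = 225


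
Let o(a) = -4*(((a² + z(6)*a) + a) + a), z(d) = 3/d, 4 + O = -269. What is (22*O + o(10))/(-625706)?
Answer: 3253/312853 ≈ 0.010398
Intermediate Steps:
O = -273 (O = -4 - 269 = -273)
o(a) = -10*a - 4*a² (o(a) = -4*(((a² + (3/6)*a) + a) + a) = -4*(((a² + (3*(⅙))*a) + a) + a) = -4*(((a² + a/2) + a) + a) = -4*((a² + 3*a/2) + a) = -4*(a² + 5*a/2) = -10*a - 4*a²)
(22*O + o(10))/(-625706) = (22*(-273) - 2*10*(5 + 2*10))/(-625706) = (-6006 - 2*10*(5 + 20))*(-1/625706) = (-6006 - 2*10*25)*(-1/625706) = (-6006 - 500)*(-1/625706) = -6506*(-1/625706) = 3253/312853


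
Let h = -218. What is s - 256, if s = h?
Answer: -474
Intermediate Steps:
s = -218
s - 256 = -218 - 256 = -474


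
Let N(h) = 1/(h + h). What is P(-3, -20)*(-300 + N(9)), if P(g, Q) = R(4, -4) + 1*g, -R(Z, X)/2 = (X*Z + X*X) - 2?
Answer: -5399/18 ≈ -299.94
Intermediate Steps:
R(Z, X) = 4 - 2*X**2 - 2*X*Z (R(Z, X) = -2*((X*Z + X*X) - 2) = -2*((X*Z + X**2) - 2) = -2*((X**2 + X*Z) - 2) = -2*(-2 + X**2 + X*Z) = 4 - 2*X**2 - 2*X*Z)
N(h) = 1/(2*h)
P(g, Q) = 4 + g (P(g, Q) = (4 - 2*(-4)**2 - 2*(-4)*4) + 1*g = (4 - 2*16 + 32) + g = (4 - 32 + 32) + g = 4 + g)
P(-3, -20)*(-300 + N(9)) = (4 - 3)*(-300 + (1/2)/9) = 1*(-300 + (1/2)*(1/9)) = 1*(-300 + 1/18) = 1*(-5399/18) = -5399/18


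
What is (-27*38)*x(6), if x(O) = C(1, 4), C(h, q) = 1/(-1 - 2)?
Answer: 342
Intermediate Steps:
C(h, q) = -⅓ (C(h, q) = 1/(-3) = -⅓)
x(O) = -⅓
(-27*38)*x(6) = -27*38*(-⅓) = -1026*(-⅓) = 342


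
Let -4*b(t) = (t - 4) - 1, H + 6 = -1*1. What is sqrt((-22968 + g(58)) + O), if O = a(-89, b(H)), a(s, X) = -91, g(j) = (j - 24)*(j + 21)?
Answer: I*sqrt(20373) ≈ 142.73*I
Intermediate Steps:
g(j) = (-24 + j)*(21 + j)
H = -7 (H = -6 - 1*1 = -6 - 1 = -7)
b(t) = 5/4 - t/4 (b(t) = -((t - 4) - 1)/4 = -((-4 + t) - 1)/4 = -(-5 + t)/4 = 5/4 - t/4)
O = -91
sqrt((-22968 + g(58)) + O) = sqrt((-22968 + (-504 + 58**2 - 3*58)) - 91) = sqrt((-22968 + (-504 + 3364 - 174)) - 91) = sqrt((-22968 + 2686) - 91) = sqrt(-20282 - 91) = sqrt(-20373) = I*sqrt(20373)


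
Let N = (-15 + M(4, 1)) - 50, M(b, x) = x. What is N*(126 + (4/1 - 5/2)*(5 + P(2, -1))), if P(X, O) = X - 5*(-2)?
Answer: -9696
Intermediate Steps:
N = -64 (N = (-15 + 1) - 50 = -14 - 50 = -64)
P(X, O) = 10 + X (P(X, O) = X + 10 = 10 + X)
N*(126 + (4/1 - 5/2)*(5 + P(2, -1))) = -64*(126 + (4/1 - 5/2)*(5 + (10 + 2))) = -64*(126 + (4*1 - 5*½)*(5 + 12)) = -64*(126 + (4 - 5/2)*17) = -64*(126 + (3/2)*17) = -64*(126 + 51/2) = -64*303/2 = -9696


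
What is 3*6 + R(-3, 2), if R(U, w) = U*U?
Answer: 27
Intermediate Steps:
R(U, w) = U**2
3*6 + R(-3, 2) = 3*6 + (-3)**2 = 18 + 9 = 27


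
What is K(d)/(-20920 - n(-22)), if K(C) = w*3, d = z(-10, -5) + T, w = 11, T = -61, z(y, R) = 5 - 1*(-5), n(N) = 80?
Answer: -11/7000 ≈ -0.0015714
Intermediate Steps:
z(y, R) = 10 (z(y, R) = 5 + 5 = 10)
d = -51 (d = 10 - 61 = -51)
K(C) = 33 (K(C) = 11*3 = 33)
K(d)/(-20920 - n(-22)) = 33/(-20920 - 1*80) = 33/(-20920 - 80) = 33/(-21000) = 33*(-1/21000) = -11/7000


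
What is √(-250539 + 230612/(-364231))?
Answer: I*√33237645351602951/364231 ≈ 500.54*I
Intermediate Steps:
√(-250539 + 230612/(-364231)) = √(-250539 + 230612*(-1/364231)) = √(-250539 - 230612/364231) = √(-91254301121/364231) = I*√33237645351602951/364231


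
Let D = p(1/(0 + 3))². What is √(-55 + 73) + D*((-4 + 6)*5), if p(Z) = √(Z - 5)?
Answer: -140/3 + 3*√2 ≈ -42.424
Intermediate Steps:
p(Z) = √(-5 + Z)
D = -14/3 (D = (√(-5 + 1/(0 + 3)))² = (√(-5 + 1/3))² = (√(-5 + ⅓))² = (√(-14/3))² = (I*√42/3)² = -14/3 ≈ -4.6667)
√(-55 + 73) + D*((-4 + 6)*5) = √(-55 + 73) - 14*(-4 + 6)*5/3 = √18 - 28*5/3 = 3*√2 - 14/3*10 = 3*√2 - 140/3 = -140/3 + 3*√2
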